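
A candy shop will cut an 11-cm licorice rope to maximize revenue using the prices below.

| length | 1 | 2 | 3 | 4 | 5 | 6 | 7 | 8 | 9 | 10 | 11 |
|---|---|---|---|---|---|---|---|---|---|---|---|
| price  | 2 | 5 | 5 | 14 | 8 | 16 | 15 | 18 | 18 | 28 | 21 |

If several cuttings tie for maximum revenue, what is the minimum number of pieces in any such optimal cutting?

4

Consider every possible first cut. r[k] is the best of p[i]+r[k−i] over all sellable i≤k.
r[1] = 2
r[2] = 5
r[3] = 7  (first piece 1, then r[2]=5)
r[4] = 14
r[5] = 16  (first piece 1, then r[4]=14)
r[6] = 19  (first piece 2, then r[4]=14)
r[7] = 21  (first piece 1, then r[6]=19)
r[8] = 28  (first piece 4, then r[4]=14)
r[9] = 30  (first piece 1, then r[8]=28)
r[10] = 33  (first piece 2, then r[8]=28)
r[11] = 35  (first piece 1, then r[10]=33)
Maximum revenue is ¢35.
Now minimize piece count subject to staying optimal: for each k, pieces[k] = 1 + min over i with p[i]+r[k−i]=r[k] of pieces[k−i].
pieces[8] = 2
pieces[9] = 3
pieces[10] = 3
pieces[11] = 4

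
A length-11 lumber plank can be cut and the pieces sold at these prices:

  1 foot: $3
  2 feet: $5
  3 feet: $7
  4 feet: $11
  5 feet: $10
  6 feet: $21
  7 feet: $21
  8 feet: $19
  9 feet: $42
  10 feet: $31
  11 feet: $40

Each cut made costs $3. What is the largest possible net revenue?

44

Let v[k] be the best obtainable value from length k. For each k, try every first piece i and keep the best of price[i] + v[k−i] minus the 3 cut fee when i<k.
v[1] = 3
v[2] = 5
v[3] = 7
v[4] = 11
v[5] = 11  (first piece 1, then v[4]=11)
v[6] = 21
v[7] = 21  (first piece 1, then v[6]=21)
v[8] = 23  (first piece 2, then v[6]=21)
v[9] = 42
v[10] = 42  (first piece 1, then v[9]=42)
v[11] = 44  (first piece 2, then v[9]=42)
One optimal plan: pieces 9 + 2 (1 cut) → $47 − $3 = $44.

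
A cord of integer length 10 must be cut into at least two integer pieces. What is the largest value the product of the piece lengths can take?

Fill g[k] for k=2..10: at each k try every first piece i and multiply by the better of (k−i) uncut or g[k−i].
g[2] = 1×max(1,0) = 1×1 = 1
g[3] = 1×max(2,1) = 1×2 = 2
g[4] = 2×max(2,1) = 2×2 = 4
g[5] = 2×max(3,2) = 2×3 = 6
g[6] = 3×max(3,2) = 3×3 = 9
g[7] = 2×max(5,6) = 2×6 = 12
g[8] = 2×max(6,9) = 2×9 = 18
g[9] = 3×max(6,9) = 3×9 = 27
g[10] = 2×max(8,18) = 2×18 = 36
One optimal split: 3 + 3 + 2 + 2; product 3×3×2×2 = 36.

36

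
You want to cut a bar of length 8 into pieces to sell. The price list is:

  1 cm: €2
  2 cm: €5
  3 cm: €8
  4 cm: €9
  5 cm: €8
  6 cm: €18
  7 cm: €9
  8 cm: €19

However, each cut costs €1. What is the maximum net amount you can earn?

Let r[k] be the best obtainable value from length k. For each k, try every first piece i and keep the best of price[i] + r[k−i] minus the 1 cut fee when i<k.
r[1] = 2
r[2] = 5
r[3] = 8
r[4] = 9  (first piece 1, then r[3]=8)
r[5] = 12  (first piece 2, then r[3]=8)
r[6] = 18
r[7] = 19  (first piece 1, then r[6]=18)
r[8] = 22  (first piece 2, then r[6]=18)
One optimal plan: pieces 6 + 2 (1 cut) → €23 − €1 = €22.

22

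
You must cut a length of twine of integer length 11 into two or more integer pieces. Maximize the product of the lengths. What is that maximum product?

Define prod[k] = max over 1≤i<k of i · max(k−i, prod[k−i]); the inner max lets the remainder stay uncut if that's better.
Small cases: prod[2]=1, prod[3]=2, prod[4]=4, prod[5]=6, prod[6]=9.
prod[7] = max(1×9, 2×6, 3×4, 4×3, 5×2, 6×1) = 12
prod[8] = max(1×12, 2×9, 3×6, …, 6×2, 7×1) = 18
prod[9] = max(1×18, 2×12, 3×9, …, 7×2, 8×1) = 27
prod[10] = max(1×27, 2×18, 3×12, …, 8×2, 9×1) = 36
prod[11] = max(1×36, 2×27, 3×18, …, 9×2, 10×1) = 54
One optimal split: 3 + 3 + 3 + 2; product 3×3×3×2 = 54.

54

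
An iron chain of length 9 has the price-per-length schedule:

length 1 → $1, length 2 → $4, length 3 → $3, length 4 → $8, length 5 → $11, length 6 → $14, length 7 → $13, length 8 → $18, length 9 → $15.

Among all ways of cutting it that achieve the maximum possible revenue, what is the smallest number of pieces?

2

Let r[k] be the best obtainable value from length k. For each k, try every first piece i and keep the best of price[i] + r[k−i].
r[1] = 1
r[2] = 4
r[3] = 5  (first piece 1, then r[2]=4)
r[4] = 8  (first piece 2, then r[2]=4)
r[5] = 11
r[6] = 14
r[7] = 15  (first piece 1, then r[6]=14)
r[8] = 18  (first piece 2, then r[6]=14)
r[9] = 19  (first piece 1, then r[8]=18)
Maximum revenue is $19.
Now minimize piece count subject to staying optimal: for each k, pieces[k] = 1 + min over i with p[i]+r[k−i]=r[k] of pieces[k−i].
pieces[6] = 1
pieces[7] = 2
pieces[8] = 1
pieces[9] = 2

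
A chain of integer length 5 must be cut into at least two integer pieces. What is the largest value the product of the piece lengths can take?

6

Let prod[k] be the best product for length k (with at least one cut). For each first piece i, the rest contributes max(k−i, prod[k−i]).
prod[2] = 1·max(1,0) = 1·1 = 1
prod[3] = max(1·2, 2·1) = 2
prod[4] = max(1·3, 2·2, 3·1) = 4
prod[5] = max(1·4, 2·3, 3·2, 4·1) = 6
One optimal split: 3 + 2; product 3·2 = 6.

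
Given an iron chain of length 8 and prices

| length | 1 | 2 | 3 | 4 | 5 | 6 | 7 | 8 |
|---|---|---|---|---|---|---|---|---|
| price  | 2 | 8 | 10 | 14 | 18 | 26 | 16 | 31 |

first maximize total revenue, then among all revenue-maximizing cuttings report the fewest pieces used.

Let r[k] be the best obtainable value from length k. For each k, try every first piece i and keep the best of price[i] + r[k−i].
r[1] = 2
r[2] = 8
r[3] = 10  (first piece 1, then r[2]=8)
r[4] = 16  (first piece 2, then r[2]=8)
r[5] = 18  (first piece 1, then r[4]=16)
r[6] = 26
r[7] = 28  (first piece 1, then r[6]=26)
r[8] = 34  (first piece 2, then r[6]=26)
Maximum revenue is $34.
Now minimize piece count subject to staying optimal: for each k, pieces[k] = 1 + min over i with p[i]+r[k−i]=r[k] of pieces[k−i].
pieces[5] = 1
pieces[6] = 1
pieces[7] = 2
pieces[8] = 2

2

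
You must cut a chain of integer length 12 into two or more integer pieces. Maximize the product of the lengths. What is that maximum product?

81

Let prod[k] be the best product for length k (with at least one cut). For each first piece i, the rest contributes max(k−i, prod[k−i]).
prod[2] = 1·max(1,0) = 1·1 = 1
prod[3] = 1·max(2,1) = 1·2 = 2
prod[4] = 2·max(2,1) = 2·2 = 4
prod[5] = 2·max(3,2) = 2·3 = 6
prod[6] = 3·max(3,2) = 3·3 = 9
prod[7] = 2·max(5,6) = 2·6 = 12
prod[8] = 2·max(6,9) = 2·9 = 18
prod[9] = 3·max(6,9) = 3·9 = 27
prod[10] = 2·max(8,18) = 2·18 = 36
prod[11] = 2·max(9,27) = 2·27 = 54
prod[12] = 3·max(9,27) = 3·27 = 81
One optimal split: 3 + 3 + 3 + 3; product 3·3·3·3 = 81.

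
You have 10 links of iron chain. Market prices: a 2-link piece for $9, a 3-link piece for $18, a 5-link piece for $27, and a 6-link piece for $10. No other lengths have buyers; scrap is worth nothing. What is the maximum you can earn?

Consider every possible first cut. f[k] is the best of p[i]+f[k−i] over all sellable i≤k.
f[1] = 0
f[2] = 9
f[3] = max(9+0, 18+0) = 18
f[4] = max(9+9, 18+0) = 18
f[5] = max(9+18, 18+9, 27+0) = 27
f[6] = max(9+18, 18+18, 27+0, 10+0) = 36
f[7] = max(9+27, 18+18, 27+9, 10+0) = 36
f[8] = max(9+36, 18+27, 27+18, 10+9) = 45
f[9] = max(9+36, 18+36, 27+18, 10+18) = 54
f[10] = max(9+45, 18+36, 27+27, 10+18) = 54
One optimal cutting: pieces 3 + 3 + 3 with 1 link of scrap → $54.

54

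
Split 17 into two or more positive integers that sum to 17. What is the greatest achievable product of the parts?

486

Fill P[k] for k=2..17: at each k try every first piece i and multiply by the better of (k−i) uncut or P[k−i].
P[2] = 1·max(1,0) = 1·1 = 1
P[3] = 1·max(2,1) = 1·2 = 2
P[4] = 2·max(2,1) = 2·2 = 4
P[5] = 2·max(3,2) = 2·3 = 6
P[6] = 3·max(3,2) = 3·3 = 9
P[7] = 2·max(5,6) = 2·6 = 12
P[8] = 2·max(6,9) = 2·9 = 18
P[9] = 3·max(6,9) = 3·9 = 27
P[10] = 2·max(8,18) = 2·18 = 36
P[11] = 2·max(9,27) = 2·27 = 54
P[12] = 3·max(9,27) = 3·27 = 81
P[13] = 2·max(11,54) = 2·54 = 108
P[14] = 2·max(12,81) = 2·81 = 162
P[15] = 3·max(12,81) = 3·81 = 243
P[16] = 2·max(14,162) = 2·162 = 324
P[17] = 2·max(15,243) = 2·243 = 486
One optimal split: 3 + 3 + 3 + 3 + 3 + 2; product 3·3·3·3·3·2 = 486.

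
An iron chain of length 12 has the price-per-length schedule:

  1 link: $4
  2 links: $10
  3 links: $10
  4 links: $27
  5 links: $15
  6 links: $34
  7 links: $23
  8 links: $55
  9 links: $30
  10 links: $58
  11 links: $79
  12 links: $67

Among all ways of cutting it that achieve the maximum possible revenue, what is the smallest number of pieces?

Consider every possible first cut. r[k] is the best of p[i]+r[k−i] over all sellable i≤k.
r[1] = 4
r[2] = 10
r[3] = 14  (first piece 1, then r[2]=10)
r[4] = 27
r[5] = 31  (first piece 1, then r[4]=27)
r[6] = 37  (first piece 2, then r[4]=27)
r[7] = 41  (first piece 1, then r[6]=37)
r[8] = 55
r[9] = 59  (first piece 1, then r[8]=55)
r[10] = 65  (first piece 2, then r[8]=55)
r[11] = 79
r[12] = 83  (first piece 1, then r[11]=79)
Maximum revenue is $83.
Now minimize piece count subject to staying optimal: for each k, pieces[k] = 1 + min over i with p[i]+r[k−i]=r[k] of pieces[k−i].
pieces[9] = 2
pieces[10] = 2
pieces[11] = 1
pieces[12] = 2

2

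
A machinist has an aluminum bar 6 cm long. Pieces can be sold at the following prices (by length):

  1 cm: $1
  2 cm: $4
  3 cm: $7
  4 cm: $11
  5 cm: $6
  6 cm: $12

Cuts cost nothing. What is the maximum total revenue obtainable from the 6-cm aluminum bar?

15

Build best[k] bottom-up: best[k] = max over allowed piece i of (p[i] + best[k−i]).
best[1] = 1
best[2] = 4
best[3] = 7
best[4] = 11
best[5] = 12  (first piece 1, then best[4]=11)
best[6] = 15  (first piece 2, then best[4]=11)
One optimal cutting: 4 + 2 → $11 + $4 = $15.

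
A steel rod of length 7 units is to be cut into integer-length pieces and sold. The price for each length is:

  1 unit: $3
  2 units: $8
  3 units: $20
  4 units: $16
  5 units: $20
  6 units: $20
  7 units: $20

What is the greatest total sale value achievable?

43

Build v[k] bottom-up: v[k] = max over allowed piece i of (p[i] + v[k−i]).
v[1] = 3
v[2] = 8
v[3] = 20
v[4] = 23  (first piece 1, then v[3]=20)
v[5] = 28  (first piece 2, then v[3]=20)
v[6] = 40  (first piece 3, then v[3]=20)
v[7] = 43  (first piece 1, then v[6]=40)
One optimal cutting: 3 + 3 + 1 → $20 + $20 + $3 = $43.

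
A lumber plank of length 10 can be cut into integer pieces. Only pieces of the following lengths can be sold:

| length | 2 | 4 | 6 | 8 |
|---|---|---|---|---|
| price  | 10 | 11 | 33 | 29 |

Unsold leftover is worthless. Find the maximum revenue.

Build best[k] bottom-up: best[k] = max over allowed piece i of (p[i] + best[k−i]).
best[1] = 0
best[2] = 10
best[3] = 10
best[4] = 20  (first piece 2, then best[2]=10)
best[5] = 20
best[6] = 33
best[7] = 33
best[8] = 43  (first piece 2, then best[6]=33)
best[9] = 43
best[10] = 53  (first piece 2, then best[8]=43)
One optimal cutting: 6 + 2 + 2 → $53.

53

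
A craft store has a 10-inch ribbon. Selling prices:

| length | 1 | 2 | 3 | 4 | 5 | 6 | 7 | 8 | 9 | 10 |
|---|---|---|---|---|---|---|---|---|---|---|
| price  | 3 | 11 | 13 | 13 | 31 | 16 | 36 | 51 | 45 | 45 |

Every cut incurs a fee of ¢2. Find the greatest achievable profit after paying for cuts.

Consider every possible first cut. r[k] is the best of p[i]+r[k−i] over all sellable i≤k, charging 2 whenever i<k.
r[1] = 3
r[2] = max(3+3-2, 11+0) = 11
r[3] = max(3+11-2, 11+3-2, 13+0) = 13
r[4] = max(3+13-2, 11+11-2, 13+3-2, 13+0) = 20
r[5] = max(3+20-2, 11+13-2, 13+11-2, 13+3-2, 31+0) = 31
r[6] = max(3+31-2, 11+20-2, 13+13-2, 13+11-2, 31+3-2, 16+0) = 32
r[7] = max(3+32-2, 11+31-2, 13+20-2, …, 16+3-2, 36+0) = 40
r[8] = max(3+40-2, 11+32-2, 13+31-2, …, 36+3-2, 51+0) = 51
r[9] = max(3+51-2, 11+40-2, 13+32-2, …, 51+3-2, 45+0) = 52
r[10] = max(3+52-2, 11+51-2, 13+40-2, …, 45+3-2, 45+0) = 60
One optimal plan: pieces 8 + 2 (1 cut) → ¢62 − ¢2 = ¢60.

60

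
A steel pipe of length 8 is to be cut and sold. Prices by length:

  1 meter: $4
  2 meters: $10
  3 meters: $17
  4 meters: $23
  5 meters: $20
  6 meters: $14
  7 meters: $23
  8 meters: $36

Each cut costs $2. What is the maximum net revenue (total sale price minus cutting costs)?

Build r[k] bottom-up: r[k] = max over allowed piece i of (p[i] + r[k−i]) − 2 per cut.
r[1] = 4
r[2] = max(4+4-2, 10+0) = 10
r[3] = max(4+10-2, 10+4-2, 17+0) = 17
r[4] = max(4+17-2, 10+10-2, 17+4-2, 23+0) = 23
r[5] = max(4+23-2, 10+17-2, 17+10-2, 23+4-2, 20+0) = 25
r[6] = max(4+25-2, 10+23-2, 17+17-2, 23+10-2, 20+4-2, 14+0) = 32
r[7] = max(4+32-2, 10+25-2, 17+23-2, …, 14+4-2, 23+0) = 38
r[8] = max(4+38-2, 10+32-2, 17+25-2, …, 23+4-2, 36+0) = 44
One optimal plan: pieces 4 + 4 (1 cut) → $46 − $2 = $44.

44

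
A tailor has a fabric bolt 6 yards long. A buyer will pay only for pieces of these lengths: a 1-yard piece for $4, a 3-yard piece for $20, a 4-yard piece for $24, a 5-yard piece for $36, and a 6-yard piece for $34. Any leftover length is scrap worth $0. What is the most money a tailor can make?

Consider every possible first cut. best[k] is the best of p[i]+best[k−i] over all sellable i≤k.
best[1] = 4
best[2] = 8  (first piece 1, then best[1]=4)
best[3] = max(4+8, 20+0) = 20
best[4] = max(4+20, 20+4, 24+0) = 24
best[5] = max(4+24, 20+8, 24+4, 36+0) = 36
best[6] = max(4+36, 20+20, 24+8, 36+4, 34+0) = 40
One optimal cutting: 5 + 1 → $40.

40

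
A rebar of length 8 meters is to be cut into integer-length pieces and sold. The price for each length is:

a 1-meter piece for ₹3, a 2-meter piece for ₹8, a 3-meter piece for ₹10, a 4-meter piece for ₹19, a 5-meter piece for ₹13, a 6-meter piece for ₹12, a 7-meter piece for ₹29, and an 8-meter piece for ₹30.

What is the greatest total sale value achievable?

38

Build r[k] bottom-up: r[k] = max over allowed piece i of (p[i] + r[k−i]).
r[1] = 3
r[2] = 8
r[3] = 11  (first piece 1, then r[2]=8)
r[4] = 19
r[5] = 22  (first piece 1, then r[4]=19)
r[6] = 27  (first piece 2, then r[4]=19)
r[7] = 30  (first piece 1, then r[6]=27)
r[8] = 38  (first piece 4, then r[4]=19)
One optimal cutting: 4 + 4 → ₹19 + ₹19 = ₹38.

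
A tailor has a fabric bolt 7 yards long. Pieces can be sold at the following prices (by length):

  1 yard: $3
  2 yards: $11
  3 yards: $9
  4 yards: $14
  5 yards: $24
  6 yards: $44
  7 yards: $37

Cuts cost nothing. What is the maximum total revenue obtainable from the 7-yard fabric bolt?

Let r[k] be the best obtainable value from length k. For each k, try every first piece i and keep the best of price[i] + r[k−i].
r[1] = 3
r[2] = max(3+3, 11+0) = 11
r[3] = max(3+11, 11+3, 9+0) = 14
r[4] = max(3+14, 11+11, 9+3, 14+0) = 22
r[5] = max(3+22, 11+14, 9+11, 14+3, 24+0) = 25
r[6] = max(3+25, 11+22, 9+14, 14+11, 24+3, 44+0) = 44
r[7] = max(3+44, 11+25, 9+22, …, 44+3, 37+0) = 47
One optimal cutting: 6 + 1 → $44 + $3 = $47.

47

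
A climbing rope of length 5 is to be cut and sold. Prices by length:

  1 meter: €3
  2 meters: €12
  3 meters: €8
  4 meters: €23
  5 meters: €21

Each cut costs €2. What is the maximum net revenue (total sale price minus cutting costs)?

24

Build v[k] bottom-up: v[k] = max over allowed piece i of (p[i] + v[k−i]) − 2 per cut.
v[1] = 3
v[2] = max(3+3-2, 12+0) = 12
v[3] = max(3+12-2, 12+3-2, 8+0) = 13
v[4] = max(3+13-2, 12+12-2, 8+3-2, 23+0) = 23
v[5] = max(3+23-2, 12+13-2, 8+12-2, 23+3-2, 21+0) = 24
One optimal plan: pieces 4 + 1 (1 cut) → €26 − €2 = €24.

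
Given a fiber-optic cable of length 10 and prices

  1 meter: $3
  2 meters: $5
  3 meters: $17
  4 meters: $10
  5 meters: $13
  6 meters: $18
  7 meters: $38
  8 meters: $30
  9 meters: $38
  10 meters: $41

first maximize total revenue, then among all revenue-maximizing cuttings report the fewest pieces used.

Build r[k] bottom-up: r[k] = max over allowed piece i of (p[i] + r[k−i]).
r[1] = 3
r[2] = 6  (first piece 1, then r[1]=3)
r[3] = 17
r[4] = 20  (first piece 1, then r[3]=17)
r[5] = 23  (first piece 1, then r[4]=20)
r[6] = 34  (first piece 3, then r[3]=17)
r[7] = 38
r[8] = 41  (first piece 1, then r[7]=38)
r[9] = 51  (first piece 3, then r[6]=34)
r[10] = 55  (first piece 3, then r[7]=38)
Maximum revenue is $55.
Now minimize piece count subject to staying optimal: for each k, pieces[k] = 1 + min over i with p[i]+r[k−i]=r[k] of pieces[k−i].
pieces[7] = 1
pieces[8] = 2
pieces[9] = 3
pieces[10] = 2

2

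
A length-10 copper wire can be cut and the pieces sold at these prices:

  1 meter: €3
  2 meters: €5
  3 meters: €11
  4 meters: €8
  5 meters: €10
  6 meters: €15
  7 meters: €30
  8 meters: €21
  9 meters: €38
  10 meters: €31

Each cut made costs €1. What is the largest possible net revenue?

40

Let v[k] be the best obtainable value from length k. For each k, try every first piece i and keep the best of price[i] + v[k−i] minus the 1 cut fee when i<k.
v[1] = 3
v[2] = 5  (first piece 1, then v[1]=3)
v[3] = 11
v[4] = 13  (first piece 1, then v[3]=11)
v[5] = 15  (first piece 1, then v[4]=13)
v[6] = 21  (first piece 3, then v[3]=11)
v[7] = 30
v[8] = 32  (first piece 1, then v[7]=30)
v[9] = 38
v[10] = 40  (first piece 1, then v[9]=38)
One optimal plan: pieces 9 + 1 (1 cut) → €41 − €1 = €40.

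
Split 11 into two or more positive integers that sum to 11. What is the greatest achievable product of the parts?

Fill P[k] for k=2..11: at each k try every first piece i and multiply by the better of (k−i) uncut or P[k−i].
Small cases: P[2]=1, P[3]=2, P[4]=4.
P[5] = max(1×4, 2×3, 3×2, 4×1) = 6
P[6] = max(1×6, 2×4, 3×3, 4×2, 5×1) = 9
P[7] = max(1×9, 2×6, 3×4, 4×3, 5×2, 6×1) = 12
P[8] = max(1×12, 2×9, 3×6, …, 6×2, 7×1) = 18
P[9] = max(1×18, 2×12, 3×9, …, 7×2, 8×1) = 27
P[10] = max(1×27, 2×18, 3×12, …, 8×2, 9×1) = 36
P[11] = max(1×36, 2×27, 3×18, …, 9×2, 10×1) = 54
One optimal split: 3 + 3 + 3 + 2; product 3×3×3×2 = 54.

54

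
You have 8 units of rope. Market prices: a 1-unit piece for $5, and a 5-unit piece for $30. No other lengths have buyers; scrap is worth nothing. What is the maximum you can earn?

Build r[k] bottom-up: r[k] = max over allowed piece i of (p[i] + r[k−i]).
r[1] = 5
r[2] = 10  (first piece 1, then r[1]=5)
r[3] = 15  (first piece 1, then r[2]=10)
r[4] = 20  (first piece 1, then r[3]=15)
r[5] = max(5+20, 30+0) = 30
r[6] = max(5+30, 30+5) = 35
r[7] = max(5+35, 30+10) = 40
r[8] = max(5+40, 30+15) = 45
One optimal cutting: 5 + 1 + 1 + 1 → $45.

45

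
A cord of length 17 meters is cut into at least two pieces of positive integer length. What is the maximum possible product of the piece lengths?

486

Fill m[k] for k=2..17: at each k try every first piece i and multiply by the better of (k−i) uncut or m[k−i].
m[2] = 1×max(1,0) = 1×1 = 1
m[3] = 1×max(2,1) = 1×2 = 2
m[4] = 2×max(2,1) = 2×2 = 4
m[5] = 2×max(3,2) = 2×3 = 6
m[6] = 3×max(3,2) = 3×3 = 9
m[7] = 2×max(5,6) = 2×6 = 12
m[8] = 2×max(6,9) = 2×9 = 18
m[9] = 3×max(6,9) = 3×9 = 27
m[10] = 2×max(8,18) = 2×18 = 36
m[11] = 2×max(9,27) = 2×27 = 54
m[12] = 3×max(9,27) = 3×27 = 81
m[13] = 2×max(11,54) = 2×54 = 108
m[14] = 2×max(12,81) = 2×81 = 162
m[15] = 3×max(12,81) = 3×81 = 243
m[16] = 2×max(14,162) = 2×162 = 324
m[17] = 2×max(15,243) = 2×243 = 486
One optimal split: 3 + 3 + 3 + 3 + 3 + 2; product 3×3×3×3×3×2 = 486.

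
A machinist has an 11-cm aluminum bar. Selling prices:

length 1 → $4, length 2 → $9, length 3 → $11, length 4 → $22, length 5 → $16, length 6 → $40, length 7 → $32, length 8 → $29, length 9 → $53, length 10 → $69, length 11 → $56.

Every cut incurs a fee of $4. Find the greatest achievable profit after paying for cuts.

Consider every possible first cut. v[k] is the best of p[i]+v[k−i] over all sellable i≤k, charging 4 whenever i<k.
v[1] = 4
v[2] = max(4+4-4, 9+0) = 9
v[3] = max(4+9-4, 9+4-4, 11+0) = 11
v[4] = max(4+11-4, 9+9-4, 11+4-4, 22+0) = 22
v[5] = max(4+22-4, 9+11-4, 11+9-4, 22+4-4, 16+0) = 22
v[6] = max(4+22-4, 9+22-4, 11+11-4, 22+9-4, 16+4-4, 40+0) = 40
v[7] = max(4+40-4, 9+22-4, 11+22-4, …, 40+4-4, 32+0) = 40
v[8] = max(4+40-4, 9+40-4, 11+22-4, …, 32+4-4, 29+0) = 45
v[9] = max(4+45-4, 9+40-4, 11+40-4, …, 29+4-4, 53+0) = 53
v[10] = max(4+53-4, 9+45-4, 11+40-4, …, 53+4-4, 69+0) = 69
v[11] = max(4+69-4, 9+53-4, 11+45-4, …, 69+4-4, 56+0) = 69
One optimal plan: pieces 10 + 1 (1 cut) → $73 − $4 = $69.

69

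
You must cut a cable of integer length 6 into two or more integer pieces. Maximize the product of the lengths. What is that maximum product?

Let g[k] be the best product for length k (with at least one cut). For each first piece i, the rest contributes max(k−i, g[k−i]).
g[2] = 1×max(1,0) = 1×1 = 1
g[3] = 1×max(2,1) = 1×2 = 2
g[4] = 2×max(2,1) = 2×2 = 4
g[5] = 2×max(3,2) = 2×3 = 6
g[6] = 3×max(3,2) = 3×3 = 9
One optimal split: 3 + 3; product 3×3 = 9.

9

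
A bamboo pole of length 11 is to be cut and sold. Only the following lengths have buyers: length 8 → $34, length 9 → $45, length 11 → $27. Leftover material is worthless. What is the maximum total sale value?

45

Build f[k] bottom-up: f[k] = max over allowed piece i of (p[i] + f[k−i]).
f[1] = 0
f[2] = 0
f[3] = 0
f[4] = 0
f[5] = 0
f[6] = 0
f[7] = 0
f[8] = 34
f[9] = max(34+0, 45+0) = 45
f[10] = max(34+0, 45+0) = 45
f[11] = max(34+0, 45+0, 27+0) = 45
One optimal cutting: pieces 9 with 2 feet of scrap → $45.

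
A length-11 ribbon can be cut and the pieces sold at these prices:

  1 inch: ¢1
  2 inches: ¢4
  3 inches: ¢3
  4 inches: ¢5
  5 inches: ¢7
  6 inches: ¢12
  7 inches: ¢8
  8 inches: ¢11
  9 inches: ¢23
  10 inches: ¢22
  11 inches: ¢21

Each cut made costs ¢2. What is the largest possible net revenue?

Let r[k] be the best obtainable value from length k. For each k, try every first piece i and keep the best of price[i] + r[k−i] minus the 2 cut fee when i<k.
r[1] = 1
r[2] = max(1+1-2, 4+0) = 4
r[3] = max(1+4-2, 4+1-2, 3+0) = 3
r[4] = max(1+3-2, 4+4-2, 3+1-2, 5+0) = 6
r[5] = max(1+6-2, 4+3-2, 3+4-2, 5+1-2, 7+0) = 7
r[6] = max(1+7-2, 4+6-2, 3+3-2, 5+4-2, 7+1-2, 12+0) = 12
r[7] = max(1+12-2, 4+7-2, 3+6-2, …, 12+1-2, 8+0) = 11
r[8] = max(1+11-2, 4+12-2, 3+7-2, …, 8+1-2, 11+0) = 14
r[9] = max(1+14-2, 4+11-2, 3+12-2, …, 11+1-2, 23+0) = 23
r[10] = max(1+23-2, 4+14-2, 3+11-2, …, 23+1-2, 22+0) = 22
r[11] = max(1+22-2, 4+23-2, 3+14-2, …, 22+1-2, 21+0) = 25
One optimal plan: pieces 9 + 2 (1 cut) → ¢27 − ¢2 = ¢25.

25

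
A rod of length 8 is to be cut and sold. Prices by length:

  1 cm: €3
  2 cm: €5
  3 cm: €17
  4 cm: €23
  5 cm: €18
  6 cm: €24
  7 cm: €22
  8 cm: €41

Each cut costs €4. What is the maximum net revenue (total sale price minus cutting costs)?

42

Consider every possible first cut. net[k] is the best of p[i]+net[k−i] over all sellable i≤k, charging 4 whenever i<k.
net[1] = 3
net[2] = 5
net[3] = 17
net[4] = 23
net[5] = 22  (first piece 1, then net[4]=23)
net[6] = 30  (first piece 3, then net[3]=17)
net[7] = 36  (first piece 3, then net[4]=23)
net[8] = 42  (first piece 4, then net[4]=23)
One optimal plan: pieces 4 + 4 (1 cut) → €46 − €4 = €42.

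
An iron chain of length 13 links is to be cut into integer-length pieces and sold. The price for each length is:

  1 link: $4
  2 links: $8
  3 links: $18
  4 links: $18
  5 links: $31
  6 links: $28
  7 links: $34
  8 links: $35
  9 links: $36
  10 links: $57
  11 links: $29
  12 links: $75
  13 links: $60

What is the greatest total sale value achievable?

Let v[k] be the best obtainable value from length k. For each k, try every first piece i and keep the best of price[i] + v[k−i].
v[1] = 4
v[2] = max(4+4, 8+0) = 8
v[3] = max(4+8, 8+4, 18+0) = 18
v[4] = max(4+18, 8+8, 18+4, 18+0) = 22
v[5] = max(4+22, 8+18, 18+8, 18+4, 31+0) = 31
v[6] = max(4+31, 8+22, 18+18, 18+8, 31+4, 28+0) = 36
v[7] = max(4+36, 8+31, 18+22, …, 28+4, 34+0) = 40
v[8] = max(4+40, 8+36, 18+31, …, 34+4, 35+0) = 49
v[9] = max(4+49, 8+40, 18+36, …, 35+4, 36+0) = 54
v[10] = max(4+54, 8+49, 18+40, …, 36+4, 57+0) = 62
v[11] = max(4+62, 8+54, 18+49, …, 57+4, 29+0) = 67
v[12] = max(4+67, 8+62, 18+54, …, 29+4, 75+0) = 75
v[13] = max(4+75, 8+67, 18+62, …, 75+4, 60+0) = 80
One optimal cutting: 5 + 5 + 3 → $31 + $31 + $18 = $80.

80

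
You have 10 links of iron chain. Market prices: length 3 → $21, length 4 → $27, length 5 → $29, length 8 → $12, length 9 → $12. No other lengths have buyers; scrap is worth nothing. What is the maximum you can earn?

69

Consider every possible first cut. r[k] is the best of p[i]+r[k−i] over all sellable i≤k.
r[1] = 0
r[2] = 0
r[3] = 21
r[4] = 27
r[5] = 29
r[6] = 42  (first piece 3, then r[3]=21)
r[7] = 48  (first piece 3, then r[4]=27)
r[8] = 54  (first piece 4, then r[4]=27)
r[9] = 63  (first piece 3, then r[6]=42)
r[10] = 69  (first piece 3, then r[7]=48)
One optimal cutting: 4 + 3 + 3 → $69.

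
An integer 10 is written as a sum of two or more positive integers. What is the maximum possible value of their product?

Fill prod[k] for k=2..10: at each k try every first piece i and multiply by the better of (k−i) uncut or prod[k−i].
Small cases: prod[2]=1, prod[3]=2, prod[4]=4, prod[5]=6.
prod[6] = max(1*6, 2*4, 3*3, 4*2, 5*1) = 9
prod[7] = max(1*9, 2*6, 3*4, 4*3, 5*2, 6*1) = 12
prod[8] = max(1*12, 2*9, 3*6, …, 6*2, 7*1) = 18
prod[9] = max(1*18, 2*12, 3*9, …, 7*2, 8*1) = 27
prod[10] = max(1*27, 2*18, 3*12, …, 8*2, 9*1) = 36
One optimal split: 3 + 3 + 2 + 2; product 3*3*2*2 = 36.

36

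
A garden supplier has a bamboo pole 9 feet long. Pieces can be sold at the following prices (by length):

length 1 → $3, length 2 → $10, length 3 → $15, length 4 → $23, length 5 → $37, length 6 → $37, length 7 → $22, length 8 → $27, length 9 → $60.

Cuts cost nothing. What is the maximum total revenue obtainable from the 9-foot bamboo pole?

Let best[k] be the best obtainable value from length k. For each k, try every first piece i and keep the best of price[i] + best[k−i].
best[1] = 3
best[2] = 10
best[3] = 15
best[4] = 23
best[5] = 37
best[6] = 40  (first piece 1, then best[5]=37)
best[7] = 47  (first piece 2, then best[5]=37)
best[8] = 52  (first piece 3, then best[5]=37)
best[9] = 60  (first piece 4, then best[5]=37)
One optimal cutting: 5 + 4 → $37 + $23 = $60.

60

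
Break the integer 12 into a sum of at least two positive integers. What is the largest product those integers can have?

81

Fill m[k] for k=2..12: at each k try every first piece i and multiply by the better of (k−i) uncut or m[k−i].
m[2] = 1·max(1,0) = 1·1 = 1
m[3] = max(1·2, 2·1) = 2
m[4] = max(1·3, 2·2, 3·1) = 4
m[5] = max(1·4, 2·3, 3·2, 4·1) = 6
m[6] = max(1·6, 2·4, 3·3, 4·2, 5·1) = 9
m[7] = max(1·9, 2·6, 3·4, 4·3, 5·2, 6·1) = 12
m[8] = max(1·12, 2·9, 3·6, …, 6·2, 7·1) = 18
m[9] = max(1·18, 2·12, 3·9, …, 7·2, 8·1) = 27
m[10] = max(1·27, 2·18, 3·12, …, 8·2, 9·1) = 36
m[11] = max(1·36, 2·27, 3·18, …, 9·2, 10·1) = 54
m[12] = max(1·54, 2·36, 3·27, …, 10·2, 11·1) = 81
One optimal split: 3 + 3 + 3 + 3; product 3·3·3·3 = 81.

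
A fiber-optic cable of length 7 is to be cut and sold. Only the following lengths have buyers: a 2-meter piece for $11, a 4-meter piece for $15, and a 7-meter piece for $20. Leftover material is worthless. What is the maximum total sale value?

33

Let f[k] be the best obtainable value from length k. For each k, try every first piece i and keep the best of price[i] + f[k−i].
f[1] = 0
f[2] = 11
f[3] = 11
f[4] = 22  (first piece 2, then f[2]=11)
f[5] = 22
f[6] = 33  (first piece 2, then f[4]=22)
f[7] = 33
One optimal cutting: pieces 2 + 2 + 2 with 1 meter of scrap → $33.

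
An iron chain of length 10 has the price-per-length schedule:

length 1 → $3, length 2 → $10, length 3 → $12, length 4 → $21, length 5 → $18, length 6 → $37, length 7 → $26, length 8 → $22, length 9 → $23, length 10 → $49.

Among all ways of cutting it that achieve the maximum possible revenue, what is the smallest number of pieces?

2

Consider every possible first cut. r[k] is the best of p[i]+r[k−i] over all sellable i≤k.
r[1] = 3
r[2] = 10
r[3] = 13  (first piece 1, then r[2]=10)
r[4] = 21
r[5] = 24  (first piece 1, then r[4]=21)
r[6] = 37
r[7] = 40  (first piece 1, then r[6]=37)
r[8] = 47  (first piece 2, then r[6]=37)
r[9] = 50  (first piece 1, then r[8]=47)
r[10] = 58  (first piece 4, then r[6]=37)
Maximum revenue is $58.
Now minimize piece count subject to staying optimal: for each k, pieces[k] = 1 + min over i with p[i]+r[k−i]=r[k] of pieces[k−i].
pieces[7] = 2
pieces[8] = 2
pieces[9] = 3
pieces[10] = 2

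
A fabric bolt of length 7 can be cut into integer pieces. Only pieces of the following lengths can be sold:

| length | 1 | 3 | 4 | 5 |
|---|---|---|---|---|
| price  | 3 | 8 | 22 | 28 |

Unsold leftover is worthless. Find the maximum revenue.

Build r[k] bottom-up: r[k] = max over allowed piece i of (p[i] + r[k−i]).
r[1] = 3
r[2] = 6  (first piece 1, then r[1]=3)
r[3] = 9  (first piece 1, then r[2]=6)
r[4] = 22
r[5] = 28
r[6] = 31  (first piece 1, then r[5]=28)
r[7] = 34  (first piece 1, then r[6]=31)
One optimal cutting: 5 + 1 + 1 → $34.

34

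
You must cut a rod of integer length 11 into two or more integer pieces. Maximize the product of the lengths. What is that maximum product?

Fill g[k] for k=2..11: at each k try every first piece i and multiply by the better of (k−i) uncut or g[k−i].
g[2] = 1*max(1,0) = 1*1 = 1
g[3] = 1*max(2,1) = 1*2 = 2
g[4] = 2*max(2,1) = 2*2 = 4
g[5] = 2*max(3,2) = 2*3 = 6
g[6] = 3*max(3,2) = 3*3 = 9
g[7] = 2*max(5,6) = 2*6 = 12
g[8] = 2*max(6,9) = 2*9 = 18
g[9] = 3*max(6,9) = 3*9 = 27
g[10] = 2*max(8,18) = 2*18 = 36
g[11] = 2*max(9,27) = 2*27 = 54
One optimal split: 3 + 3 + 3 + 2; product 3*3*3*2 = 54.

54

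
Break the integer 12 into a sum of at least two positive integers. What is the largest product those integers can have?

81

Define f[k] = max over 1≤i<k of i · max(k−i, f[k−i]); the inner max lets the remainder stay uncut if that's better.
Small cases: f[2]=1, f[3]=2, f[4]=4, f[5]=6.
f[6] = 3·max(3,2) = 3·3 = 9
f[7] = 2·max(5,6) = 2·6 = 12
f[8] = 2·max(6,9) = 2·9 = 18
f[9] = 3·max(6,9) = 3·9 = 27
f[10] = 2·max(8,18) = 2·18 = 36
f[11] = 2·max(9,27) = 2·27 = 54
f[12] = 3·max(9,27) = 3·27 = 81
One optimal split: 3 + 3 + 3 + 3; product 3·3·3·3 = 81.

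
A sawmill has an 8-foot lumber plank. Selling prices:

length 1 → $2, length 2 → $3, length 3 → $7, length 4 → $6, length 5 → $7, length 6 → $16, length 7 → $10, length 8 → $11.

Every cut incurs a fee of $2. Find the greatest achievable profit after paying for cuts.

17

Consider every possible first cut. r[k] is the best of p[i]+r[k−i] over all sellable i≤k, charging 2 whenever i<k.
r[1] = 2
r[2] = max(2+2-2, 3+0) = 3
r[3] = max(2+3-2, 3+2-2, 7+0) = 7
r[4] = max(2+7-2, 3+3-2, 7+2-2, 6+0) = 7
r[5] = max(2+7-2, 3+7-2, 7+3-2, 6+2-2, 7+0) = 8
r[6] = max(2+8-2, 3+7-2, 7+7-2, 6+3-2, 7+2-2, 16+0) = 16
r[7] = max(2+16-2, 3+8-2, 7+7-2, …, 16+2-2, 10+0) = 16
r[8] = max(2+16-2, 3+16-2, 7+8-2, …, 10+2-2, 11+0) = 17
One optimal plan: pieces 6 + 2 (1 cut) → $19 − $2 = $17.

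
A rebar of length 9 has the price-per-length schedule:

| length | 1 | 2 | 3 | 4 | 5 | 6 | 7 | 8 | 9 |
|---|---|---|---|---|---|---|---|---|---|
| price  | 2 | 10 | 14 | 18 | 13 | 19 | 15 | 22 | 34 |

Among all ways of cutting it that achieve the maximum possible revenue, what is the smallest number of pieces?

Let r[k] be the best obtainable value from length k. For each k, try every first piece i and keep the best of price[i] + r[k−i].
r[1] = 2
r[2] = 10
r[3] = 14
r[4] = 20  (first piece 2, then r[2]=10)
r[5] = 24  (first piece 2, then r[3]=14)
r[6] = 30  (first piece 2, then r[4]=20)
r[7] = 34  (first piece 2, then r[5]=24)
r[8] = 40  (first piece 2, then r[6]=30)
r[9] = 44  (first piece 2, then r[7]=34)
Maximum revenue is ₹44.
Now minimize piece count subject to staying optimal: for each k, pieces[k] = 1 + min over i with p[i]+r[k−i]=r[k] of pieces[k−i].
pieces[6] = 3
pieces[7] = 3
pieces[8] = 4
pieces[9] = 4

4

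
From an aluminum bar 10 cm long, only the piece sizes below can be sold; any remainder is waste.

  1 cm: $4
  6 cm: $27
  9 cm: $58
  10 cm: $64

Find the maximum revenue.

Build best[k] bottom-up: best[k] = max over allowed piece i of (p[i] + best[k−i]).
best[1] = 4
best[2] = 8  (first piece 1, then best[1]=4)
best[3] = 12  (first piece 1, then best[2]=8)
best[4] = 16  (first piece 1, then best[3]=12)
best[5] = 20  (first piece 1, then best[4]=16)
best[6] = 27
best[7] = 31  (first piece 1, then best[6]=27)
best[8] = 35  (first piece 1, then best[7]=31)
best[9] = 58
best[10] = 64
One optimal cutting: 10 → $64.

64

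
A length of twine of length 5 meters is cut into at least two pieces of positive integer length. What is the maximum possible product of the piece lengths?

6

Let g[k] be the best product for length k (with at least one cut). For each first piece i, the rest contributes max(k−i, g[k−i]).
g[2] = 1×max(1,0) = 1×1 = 1
g[3] = max(1×2, 2×1) = 2
g[4] = max(1×3, 2×2, 3×1) = 4
g[5] = max(1×4, 2×3, 3×2, 4×1) = 6
One optimal split: 3 + 2; product 3×2 = 6.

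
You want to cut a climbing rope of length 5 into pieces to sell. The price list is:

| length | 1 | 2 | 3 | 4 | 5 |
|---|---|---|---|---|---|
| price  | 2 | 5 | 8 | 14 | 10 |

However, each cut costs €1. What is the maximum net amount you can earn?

Build r[k] bottom-up: r[k] = max over allowed piece i of (p[i] + r[k−i]) − 1 per cut.
r[1] = 2
r[2] = 5
r[3] = 8
r[4] = 14
r[5] = 15  (first piece 1, then r[4]=14)
One optimal plan: pieces 4 + 1 (1 cut) → €16 − €1 = €15.

15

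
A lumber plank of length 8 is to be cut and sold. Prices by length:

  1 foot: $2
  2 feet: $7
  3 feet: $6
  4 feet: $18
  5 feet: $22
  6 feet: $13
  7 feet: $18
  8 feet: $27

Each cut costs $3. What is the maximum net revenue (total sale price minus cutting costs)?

Build r[k] bottom-up: r[k] = max over allowed piece i of (p[i] + r[k−i]) − 3 per cut.
r[1] = 2
r[2] = max(2+2-3, 7+0) = 7
r[3] = max(2+7-3, 7+2-3, 6+0) = 6
r[4] = max(2+6-3, 7+7-3, 6+2-3, 18+0) = 18
r[5] = max(2+18-3, 7+6-3, 6+7-3, 18+2-3, 22+0) = 22
r[6] = max(2+22-3, 7+18-3, 6+6-3, 18+7-3, 22+2-3, 13+0) = 22
r[7] = max(2+22-3, 7+22-3, 6+18-3, …, 13+2-3, 18+0) = 26
r[8] = max(2+26-3, 7+22-3, 6+22-3, …, 18+2-3, 27+0) = 33
One optimal plan: pieces 4 + 4 (1 cut) → $36 − $3 = $33.

33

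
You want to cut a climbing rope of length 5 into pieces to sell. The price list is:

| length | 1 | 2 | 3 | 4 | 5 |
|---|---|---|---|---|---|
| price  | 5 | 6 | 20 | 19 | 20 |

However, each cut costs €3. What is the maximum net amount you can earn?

24

Let r[k] be the best obtainable value from length k. For each k, try every first piece i and keep the best of price[i] + r[k−i] minus the 3 cut fee when i<k.
r[1] = 5
r[2] = 7  (first piece 1, then r[1]=5)
r[3] = 20
r[4] = 22  (first piece 1, then r[3]=20)
r[5] = 24  (first piece 1, then r[4]=22)
One optimal plan: pieces 3 + 1 + 1 (2 cuts) → €30 − €6 = €24.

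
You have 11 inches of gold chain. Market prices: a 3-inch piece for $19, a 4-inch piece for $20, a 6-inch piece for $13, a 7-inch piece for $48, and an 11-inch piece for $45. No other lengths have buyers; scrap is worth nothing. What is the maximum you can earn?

Consider every possible first cut. f[k] is the best of p[i]+f[k−i] over all sellable i≤k.
f[1] = 0
f[2] = 0
f[3] = 19
f[4] = max(19+0, 20+0) = 20
f[5] = max(19+0, 20+0) = 20
f[6] = max(19+19, 20+0, 13+0) = 38
f[7] = max(19+20, 20+19, 13+0, 48+0) = 48
f[8] = max(19+20, 20+20, 13+0, 48+0) = 48
f[9] = max(19+38, 20+20, 13+19, 48+0) = 57
f[10] = max(19+48, 20+38, 13+20, 48+19) = 67
f[11] = max(19+48, 20+48, 13+20, 48+20, 45+0) = 68
One optimal cutting: 7 + 4 → $68.

68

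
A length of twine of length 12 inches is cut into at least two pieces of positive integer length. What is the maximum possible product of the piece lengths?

Let prod[k] be the best product for length k (with at least one cut). For each first piece i, the rest contributes max(k−i, prod[k−i]).
prod[2] = 1·max(1,0) = 1·1 = 1
prod[3] = 1·max(2,1) = 1·2 = 2
prod[4] = 2·max(2,1) = 2·2 = 4
prod[5] = 2·max(3,2) = 2·3 = 6
prod[6] = 3·max(3,2) = 3·3 = 9
prod[7] = 2·max(5,6) = 2·6 = 12
prod[8] = 2·max(6,9) = 2·9 = 18
prod[9] = 3·max(6,9) = 3·9 = 27
prod[10] = 2·max(8,18) = 2·18 = 36
prod[11] = 2·max(9,27) = 2·27 = 54
prod[12] = 3·max(9,27) = 3·27 = 81
One optimal split: 3 + 3 + 3 + 3; product 3·3·3·3 = 81.

81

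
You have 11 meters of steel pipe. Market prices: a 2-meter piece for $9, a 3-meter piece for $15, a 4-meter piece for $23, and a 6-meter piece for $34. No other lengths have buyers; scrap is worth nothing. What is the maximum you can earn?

61

Let best[k] be the best obtainable value from length k. For each k, try every first piece i and keep the best of price[i] + best[k−i].
best[1] = 0
best[2] = 9
best[3] = 15
best[4] = 23
best[5] = 24  (first piece 2, then best[3]=15)
best[6] = 34
best[7] = 38  (first piece 3, then best[4]=23)
best[8] = 46  (first piece 4, then best[4]=23)
best[9] = 49  (first piece 3, then best[6]=34)
best[10] = 57  (first piece 4, then best[6]=34)
best[11] = 61  (first piece 3, then best[8]=46)
One optimal cutting: 4 + 4 + 3 → $61.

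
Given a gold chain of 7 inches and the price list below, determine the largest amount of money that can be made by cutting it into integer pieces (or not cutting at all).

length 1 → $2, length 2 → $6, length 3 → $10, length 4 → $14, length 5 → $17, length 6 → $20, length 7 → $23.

24

Build v[k] bottom-up: v[k] = max over allowed piece i of (p[i] + v[k−i]).
v[1] = 2
v[2] = 6
v[3] = 10
v[4] = 14
v[5] = 17
v[6] = 20  (first piece 2, then v[4]=14)
v[7] = 24  (first piece 3, then v[4]=14)
One optimal cutting: 4 + 3 → $14 + $10 = $24.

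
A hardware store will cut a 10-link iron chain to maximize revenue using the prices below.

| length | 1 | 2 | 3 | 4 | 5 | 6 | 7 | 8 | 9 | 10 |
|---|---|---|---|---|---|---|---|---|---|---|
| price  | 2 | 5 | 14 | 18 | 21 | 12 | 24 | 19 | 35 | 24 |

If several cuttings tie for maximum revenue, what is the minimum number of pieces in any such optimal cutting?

Consider every possible first cut. r[k] is the best of p[i]+r[k−i] over all sellable i≤k.
r[1] = 2
r[2] = 5
r[3] = 14
r[4] = 18
r[5] = 21
r[6] = 28  (first piece 3, then r[3]=14)
r[7] = 32  (first piece 3, then r[4]=18)
r[8] = 36  (first piece 4, then r[4]=18)
r[9] = 42  (first piece 3, then r[6]=28)
r[10] = 46  (first piece 3, then r[7]=32)
Maximum revenue is $46.
Now minimize piece count subject to staying optimal: for each k, pieces[k] = 1 + min over i with p[i]+r[k−i]=r[k] of pieces[k−i].
pieces[7] = 2
pieces[8] = 2
pieces[9] = 3
pieces[10] = 3

3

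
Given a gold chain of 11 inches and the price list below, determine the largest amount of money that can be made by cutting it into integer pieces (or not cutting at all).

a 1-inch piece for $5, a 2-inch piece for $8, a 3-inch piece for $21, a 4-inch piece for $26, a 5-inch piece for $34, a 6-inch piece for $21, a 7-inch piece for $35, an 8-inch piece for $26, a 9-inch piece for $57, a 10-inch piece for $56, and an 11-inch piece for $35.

Let best[k] be the best obtainable value from length k. For each k, try every first piece i and keep the best of price[i] + best[k−i].
best[1] = 5
best[2] = 10  (first piece 1, then best[1]=5)
best[3] = 21
best[4] = 26  (first piece 1, then best[3]=21)
best[5] = 34
best[6] = 42  (first piece 3, then best[3]=21)
best[7] = 47  (first piece 1, then best[6]=42)
best[8] = 55  (first piece 3, then best[5]=34)
best[9] = 63  (first piece 3, then best[6]=42)
best[10] = 68  (first piece 1, then best[9]=63)
best[11] = 76  (first piece 3, then best[8]=55)
One optimal cutting: 5 + 3 + 3 → $34 + $21 + $21 = $76.

76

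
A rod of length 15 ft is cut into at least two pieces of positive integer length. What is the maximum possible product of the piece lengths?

Define m[k] = max over 1≤i<k of i · max(k−i, m[k−i]); the inner max lets the remainder stay uncut if that's better.
m[2] = 1*max(1,0) = 1*1 = 1
m[3] = 1*max(2,1) = 1*2 = 2
m[4] = 2*max(2,1) = 2*2 = 4
m[5] = 2*max(3,2) = 2*3 = 6
m[6] = 3*max(3,2) = 3*3 = 9
m[7] = 2*max(5,6) = 2*6 = 12
m[8] = 2*max(6,9) = 2*9 = 18
m[9] = 3*max(6,9) = 3*9 = 27
m[10] = 2*max(8,18) = 2*18 = 36
m[11] = 2*max(9,27) = 2*27 = 54
m[12] = 3*max(9,27) = 3*27 = 81
m[13] = 2*max(11,54) = 2*54 = 108
m[14] = 2*max(12,81) = 2*81 = 162
m[15] = 3*max(12,81) = 3*81 = 243
One optimal split: 3 + 3 + 3 + 3 + 3; product 3*3*3*3*3 = 243.

243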